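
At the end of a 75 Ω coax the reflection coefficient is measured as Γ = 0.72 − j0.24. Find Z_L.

Z_L = Z_0·(1 + Γ)/(1 − Γ) = 75·(1.72 − j0.24)/(0.28 + j0.24)

Z_L ≈ 234 − j265 Ω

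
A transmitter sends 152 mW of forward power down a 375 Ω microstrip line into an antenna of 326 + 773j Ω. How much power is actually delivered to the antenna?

|Γ| = |(-49 + j773)/(701 + j773)| = 0.742
|Γ|² = 0.551
P_refl = |Γ|²·P_inc = 83.7 mW, P_del = (1 − |Γ|²)·P_inc = 68.3 mW

P_delivered ≈ 68.3 mW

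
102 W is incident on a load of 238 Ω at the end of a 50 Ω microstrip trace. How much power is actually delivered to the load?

Γ = (238 − 50)/(238 + 50) = 0.653
|Γ|² = 0.426
P_refl = |Γ|²·P_inc = 43.5 W, P_del = (1 − |Γ|²)·P_inc = 58.5 W

P_delivered ≈ 58.5 W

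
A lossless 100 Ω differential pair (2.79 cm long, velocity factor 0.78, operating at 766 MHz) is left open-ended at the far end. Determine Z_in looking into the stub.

λ = v/f = 0.78·c / 766 MHz = 0.305 m
βl = 2π·l/λ = 2π × 0.0913 = 32.9°
tan(βl) = 0.646
For an open-ended stub, Z_in = −jZ_0·cot(βl) = −jZ_0/tan(βl)

Z_in ≈ −j155 Ω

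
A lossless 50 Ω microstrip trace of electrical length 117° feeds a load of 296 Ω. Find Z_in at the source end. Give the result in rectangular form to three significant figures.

Z_in ≈ 10.6 + j24.6 Ω

tan(βl) = tan(117°) = -1.96
Z_in = Z_0·(Z_L + jZ_0·tanβl)/(Z_0 + jZ_L·tanβl)
     = 50·(296 − j98.1)/(50 − j581)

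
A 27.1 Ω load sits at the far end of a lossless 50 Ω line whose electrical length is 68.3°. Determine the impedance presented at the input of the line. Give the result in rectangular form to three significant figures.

tan(βl) = tan(68.3°) = 2.51
Z_in = Z_0·(Z_L + jZ_0·tanβl)/(Z_0 + jZ_L·tanβl)
     = 50·(27.1 + j126)/(50 + j68.1)

Z_in ≈ 69.4 + j31.1 Ω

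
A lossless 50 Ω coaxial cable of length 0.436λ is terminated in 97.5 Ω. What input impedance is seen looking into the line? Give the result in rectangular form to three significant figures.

βl = 2π × 0.436 = 157°
tan(βl) = tan(157°) = -0.425
Z_in = Z_0·(Z_L + jZ_0·tanβl)/(Z_0 + jZ_L·tanβl)
     = 50·(97.5 − j21.3)/(50 − j41.5)

Z_in ≈ 68.2 + j35.3 Ω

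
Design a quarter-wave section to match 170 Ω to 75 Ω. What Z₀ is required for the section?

Z_qwt ≈ 113 Ω

Z_qwt = √(Z_0·R_L) = √(75 × 170) = √12750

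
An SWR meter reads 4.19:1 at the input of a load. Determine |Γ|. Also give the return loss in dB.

|Γ| = (S − 1)/(S + 1) = (4.19 − 1)/(4.19 + 1) = 3.19/5.19
RL = −20·log₁₀|Γ| = −20·log₁₀(0.615)

|Γ| ≈ 0.615; return loss ≈ 4.23 dB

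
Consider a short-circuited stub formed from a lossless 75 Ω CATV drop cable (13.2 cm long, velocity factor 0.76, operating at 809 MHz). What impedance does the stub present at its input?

λ = v/f = 0.76·c / 809 MHz = 0.282 m
βl = 2π·l/λ = 2π × 0.468 = 169°
tan(βl) = -0.201
For a short-circuited stub, Z_in = jZ_0·tan(βl)

Z_in ≈ −j15.1 Ω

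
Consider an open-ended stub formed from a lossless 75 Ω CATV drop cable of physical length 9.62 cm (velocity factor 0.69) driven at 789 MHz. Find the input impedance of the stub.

λ = v/f = 0.69·c / 789 MHz = 0.262 m
βl = 2π·l/λ = 2π × 0.367 = 132°
tan(βl) = -1.11
For an open-ended stub, Z_in = −jZ_0·cot(βl) = −jZ_0/tan(βl)

Z_in ≈ +j67.5 Ω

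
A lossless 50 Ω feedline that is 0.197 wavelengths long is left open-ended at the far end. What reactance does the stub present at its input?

βl = 2π × 0.197 = 70.9°
tan(βl) = 2.89
For an open-ended stub, Z_in = −jZ_0·cot(βl) = −jZ_0/tan(βl)

X_in ≈ -17.3 Ω (capacitive)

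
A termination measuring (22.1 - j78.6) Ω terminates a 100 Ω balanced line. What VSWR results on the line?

VSWR ≈ 7.41

Γ = (Z_L − Z_0)/(Z_L + Z_0) = (-77.9 − j78.6)/(122.1 − j78.6)
|Γ| = 111/145 = 0.762
VSWR = (1 + |Γ|)/(1 − |Γ|) = 1.76/0.238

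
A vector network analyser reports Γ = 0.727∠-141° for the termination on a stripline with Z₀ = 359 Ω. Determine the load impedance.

Z_L = Z_0·(1 + Γ)/(1 − Γ) = 359·(0.435 − j0.458)/(1.56 + j0.458)

Z_L ≈ 63.7 − j124 Ω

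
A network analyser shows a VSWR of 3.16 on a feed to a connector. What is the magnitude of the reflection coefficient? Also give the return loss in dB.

|Γ| = (S − 1)/(S + 1) = (3.16 − 1)/(3.16 + 1) = 2.16/4.16
RL = −20·log₁₀|Γ| = −20·log₁₀(0.519)

|Γ| ≈ 0.519; return loss ≈ 5.69 dB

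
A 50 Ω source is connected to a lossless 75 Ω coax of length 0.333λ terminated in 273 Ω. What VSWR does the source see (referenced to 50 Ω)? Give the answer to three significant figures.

βl = 2π × 0.333 = 120°
tan(βl) = -1.74
Z_in = Z_0·(Z_L + jZ_0·tanβl)/(Z_0 + jZ_L·tanβl) = 26.7 + j38.9 Ω
Γ_s = (Z_in − Z_s)/(Z_in + Z_s) = (-23.3 + j38.9)/(76.7 + j38.9), |Γ_s| = 0.527
VSWR = (1 + |Γ_s|)/(1 − |Γ_s|)

VSWR ≈ 3.22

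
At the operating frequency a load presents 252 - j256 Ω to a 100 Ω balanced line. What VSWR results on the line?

Γ = (Z_L − Z_0)/(Z_L + Z_0) = (152 − j256)/(352 − j256)
|Γ| = 298/435 = 0.684
VSWR = (1 + |Γ|)/(1 − |Γ|) = 1.68/0.316

VSWR ≈ 5.33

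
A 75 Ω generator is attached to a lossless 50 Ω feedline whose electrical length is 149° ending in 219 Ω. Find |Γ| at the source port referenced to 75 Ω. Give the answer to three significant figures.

tan(βl) = -0.601
Z_in = Z_0·(Z_L + jZ_0·tanβl)/(Z_0 + jZ_L·tanβl) = 37.6 + j68.9 Ω
Γ_s = (Z_in − Z_s)/(Z_in + Z_s) = (-37.4 + j68.9)/(113 + j68.9), |Γ_s| = 0.594

|Γ| ≈ 0.594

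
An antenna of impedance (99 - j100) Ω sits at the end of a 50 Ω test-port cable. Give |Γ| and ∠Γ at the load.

Γ = (Z_L − Z_0)/(Z_L + Z_0) = (49 − j100)/(149 − j100)
|Γ| = 111/179 = 0.621

Γ ≈ 0.621 ∠ -30°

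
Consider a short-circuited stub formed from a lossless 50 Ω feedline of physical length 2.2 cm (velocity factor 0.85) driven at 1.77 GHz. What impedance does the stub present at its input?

Z_in ≈ +j71.3 Ω

λ = v/f = 0.85·c / 1.77 GHz = 0.144 m
βl = 2π·l/λ = 2π × 0.153 = 55°
tan(βl) = 1.43
For a short-circuited stub, Z_in = jZ_0·tan(βl)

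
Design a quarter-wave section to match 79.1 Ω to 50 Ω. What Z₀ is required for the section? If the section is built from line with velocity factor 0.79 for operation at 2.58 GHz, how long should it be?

Z_qwt ≈ 62.9 Ω; length ≈ 2.3 cm

Z_qwt = √(Z_0·R_L) = √(50 × 79.1) = √3955
λ = 0.79·c/f = 0.0919 m, so l = λ/4 = 0.023 m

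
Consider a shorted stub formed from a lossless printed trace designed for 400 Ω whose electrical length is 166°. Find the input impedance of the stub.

Z_in ≈ −j99.7 Ω

tan(βl) = -0.249
For a shorted stub, Z_in = jZ_0·tan(βl)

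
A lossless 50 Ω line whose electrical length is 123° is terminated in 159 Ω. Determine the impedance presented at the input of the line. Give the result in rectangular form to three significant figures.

tan(βl) = tan(123°) = -1.54
Z_in = Z_0·(Z_L + jZ_0·tanβl)/(Z_0 + jZ_L·tanβl)
     = 50·(159 − j77)/(50 − j245)

Z_in ≈ 21.5 + j28.1 Ω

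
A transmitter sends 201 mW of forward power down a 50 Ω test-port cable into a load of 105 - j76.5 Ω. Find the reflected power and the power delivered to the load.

P_reflected ≈ 59.7 mW; P_delivered ≈ 141 mW

|Γ| = |(55 − j76.5)/(155 − j76.5)| = 0.545
|Γ|² = 0.297
P_refl = |Γ|²·P_inc = 59.7 mW, P_del = (1 − |Γ|²)·P_inc = 141 mW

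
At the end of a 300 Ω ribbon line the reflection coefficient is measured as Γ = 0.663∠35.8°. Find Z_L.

Z_L ≈ 462 + j639 Ω

Z_L = Z_0·(1 + Γ)/(1 − Γ) = 300·(1.54 + j0.388)/(0.462 − j0.388)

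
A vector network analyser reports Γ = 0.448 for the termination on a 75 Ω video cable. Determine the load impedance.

Z_L = Z_0·(1 + Γ)/(1 − Γ) = 75·(1.45)/(0.552)

Z_L ≈ 197 Ω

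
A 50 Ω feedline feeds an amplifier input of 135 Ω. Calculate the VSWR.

VSWR ≈ 2.7

Γ = (135 − 50)/(135 + 50) = 0.459
VSWR = (1 + 0.459)/(1 − 0.459)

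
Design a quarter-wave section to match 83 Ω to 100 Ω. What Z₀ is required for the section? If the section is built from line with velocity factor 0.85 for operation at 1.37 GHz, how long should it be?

Z_qwt = √(Z_0·R_L) = √(100 × 83) = √8300
λ = 0.85·c/f = 0.186 m, so l = λ/4 = 0.0465 m

Z_qwt ≈ 91.1 Ω; length ≈ 4.65 cm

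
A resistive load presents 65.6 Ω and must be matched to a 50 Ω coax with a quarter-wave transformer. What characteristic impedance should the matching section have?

Z_qwt ≈ 57.3 Ω

Z_qwt = √(Z_0·R_L) = √(50 × 65.6) = √3280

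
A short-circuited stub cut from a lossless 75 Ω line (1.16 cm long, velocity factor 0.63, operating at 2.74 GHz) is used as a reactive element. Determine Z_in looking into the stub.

Z_in ≈ +j133 Ω

λ = v/f = 0.63·c / 2.74 GHz = 0.069 m
βl = 2π·l/λ = 2π × 0.168 = 60.5°
tan(βl) = 1.77
For a short-circuited stub, Z_in = jZ_0·tan(βl)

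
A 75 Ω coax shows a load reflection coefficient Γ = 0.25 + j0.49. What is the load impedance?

Z_L ≈ 65.2 + j91.6 Ω

Z_L = Z_0·(1 + Γ)/(1 − Γ) = 75·(1.25 + j0.49)/(0.75 − j0.49)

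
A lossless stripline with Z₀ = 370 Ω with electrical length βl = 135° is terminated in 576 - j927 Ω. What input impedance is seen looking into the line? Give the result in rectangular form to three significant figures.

tan(βl) = tan(135°) = -1
Z_in = Z_0·(Z_L + jZ_0·tanβl)/(Z_0 + jZ_L·tanβl)
     = 370·(576 − j1300)/(-557 − j576)

Z_in ≈ 246 + j608 Ω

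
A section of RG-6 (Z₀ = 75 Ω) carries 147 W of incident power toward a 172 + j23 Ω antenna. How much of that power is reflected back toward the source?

|Γ| = |(97 + j23)/(247 + j23)| = 0.402
|Γ|² = 0.161
P_refl = |Γ|²·P_inc = 23.7 W, P_del = (1 − |Γ|²)·P_inc = 123 W

P_reflected ≈ 23.7 W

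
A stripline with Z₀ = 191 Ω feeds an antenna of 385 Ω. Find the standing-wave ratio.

VSWR ≈ 2.02

Γ = (385 − 191)/(385 + 191) = 0.337
VSWR = (1 + 0.337)/(1 − 0.337)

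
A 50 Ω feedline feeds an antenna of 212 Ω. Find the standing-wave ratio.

VSWR ≈ 4.24

For a purely resistive load, VSWR = R_L/Z_0 or Z_0/R_L (whichever > 1) = 212/50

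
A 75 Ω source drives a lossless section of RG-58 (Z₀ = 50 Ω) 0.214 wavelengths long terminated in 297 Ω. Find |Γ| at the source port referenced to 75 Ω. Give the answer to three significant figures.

βl = 2π × 0.214 = 77°
tan(βl) = 4.35
Z_in = Z_0·(Z_L + jZ_0·tanβl)/(Z_0 + jZ_L·tanβl) = 8.85 − j11.2 Ω
Γ_s = (Z_in − Z_s)/(Z_in + Z_s) = (-66.1 − j11.2)/(83.9 − j11.2), |Γ_s| = 0.793

|Γ| ≈ 0.793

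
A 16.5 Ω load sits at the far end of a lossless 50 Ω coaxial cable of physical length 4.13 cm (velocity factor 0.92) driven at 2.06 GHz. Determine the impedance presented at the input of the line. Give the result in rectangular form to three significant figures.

λ = v/f = 0.92·c / 2.06 GHz = 0.134 m
βl = 2π·l/λ = 2π × 0.308 = 111°
tan(βl) = tan(111°) = -2.61
Z_in = Z_0·(Z_L + jZ_0·tanβl)/(Z_0 + jZ_L·tanβl)
     = 50·(16.5 − j130)/(50 − j43)

Z_in ≈ 74 − j66.8 Ω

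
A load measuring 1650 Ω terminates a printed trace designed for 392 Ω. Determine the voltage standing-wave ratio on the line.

VSWR ≈ 4.21

Γ = (1650 − 392)/(1650 + 392) = 0.616
VSWR = (1 + 0.616)/(1 − 0.616)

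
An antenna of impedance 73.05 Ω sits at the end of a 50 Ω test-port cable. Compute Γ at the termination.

Γ = 0.187

Γ = (Z_L − Z_0)/(Z_L + Z_0) = (73.05 − 50)/(73.05 + 50) = 23.05/123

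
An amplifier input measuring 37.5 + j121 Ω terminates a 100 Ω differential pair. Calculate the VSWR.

Γ = (Z_L − Z_0)/(Z_L + Z_0) = (-62.5 + j121)/(137.5 + j121)
|Γ| = 136/183 = 0.744
VSWR = (1 + |Γ|)/(1 − |Γ|) = 1.74/0.256

VSWR ≈ 6.8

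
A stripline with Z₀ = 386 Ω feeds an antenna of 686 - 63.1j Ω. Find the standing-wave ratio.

Γ = (Z_L − Z_0)/(Z_L + Z_0) = (300 − j63.1)/(1072 − j63.1)
|Γ| = 307/1070 = 0.285
VSWR = (1 + |Γ|)/(1 − |Γ|) = 1.29/0.715

VSWR ≈ 1.8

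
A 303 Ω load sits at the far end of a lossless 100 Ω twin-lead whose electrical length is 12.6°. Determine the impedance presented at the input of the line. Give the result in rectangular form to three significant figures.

Z_in ≈ 218 − j125 Ω

tan(βl) = tan(12.6°) = 0.224
Z_in = Z_0·(Z_L + jZ_0·tanβl)/(Z_0 + jZ_L·tanβl)
     = 100·(303 + j22.4)/(100 + j67.7)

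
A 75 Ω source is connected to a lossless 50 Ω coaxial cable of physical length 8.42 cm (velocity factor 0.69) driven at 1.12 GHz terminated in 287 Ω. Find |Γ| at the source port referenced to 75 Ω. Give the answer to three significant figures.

|Γ| ≈ 0.616

λ = v/f = 0.69·c / 1.12 GHz = 0.185 m
βl = 2π·l/λ = 2π × 0.456 = 164°
tan(βl) = -0.287
Z_in = Z_0·(Z_L + jZ_0·tanβl)/(Z_0 + jZ_L·tanβl) = 83.8 + j124 Ω
Γ_s = (Z_in − Z_s)/(Z_in + Z_s) = (8.79 + j124)/(159 + j124), |Γ_s| = 0.616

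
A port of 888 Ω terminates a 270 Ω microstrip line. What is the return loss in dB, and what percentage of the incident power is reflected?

RL ≈ 5.45 dB; 28.5% of incident power reflected

Γ = (888 − 270)/(888 + 270) = 0.534
RL = −20·log₁₀(0.534) = 5.45 dB
P_refl/P_inc = |Γ|² = 0.285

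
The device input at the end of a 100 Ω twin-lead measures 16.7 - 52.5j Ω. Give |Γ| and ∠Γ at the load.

Γ = (Z_L − Z_0)/(Z_L + Z_0) = (-83.3 − j52.5)/(116.7 − j52.5)
|Γ| = 98.5/128 = 0.769

Γ ≈ 0.769 ∠ -124°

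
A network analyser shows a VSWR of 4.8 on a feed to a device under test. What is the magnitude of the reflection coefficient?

|Γ| = (S − 1)/(S + 1) = (4.8 − 1)/(4.8 + 1) = 3.8/5.8

|Γ| ≈ 0.655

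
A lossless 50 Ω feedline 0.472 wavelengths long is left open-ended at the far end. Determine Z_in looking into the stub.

Z_in ≈ +j281 Ω

βl = 2π × 0.472 = 170°
tan(βl) = -0.178
For an open-ended stub, Z_in = −jZ_0·cot(βl) = −jZ_0/tan(βl)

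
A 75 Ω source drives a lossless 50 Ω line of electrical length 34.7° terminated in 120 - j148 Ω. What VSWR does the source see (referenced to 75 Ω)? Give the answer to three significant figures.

VSWR ≈ 7

tan(βl) = 0.692
Z_in = Z_0·(Z_L + jZ_0·tanβl)/(Z_0 + jZ_L·tanβl) = 14.7 − j45.2 Ω
Γ_s = (Z_in − Z_s)/(Z_in + Z_s) = (-60.3 − j45.2)/(89.7 − j45.2), |Γ_s| = 0.75
VSWR = (1 + |Γ_s|)/(1 − |Γ_s|)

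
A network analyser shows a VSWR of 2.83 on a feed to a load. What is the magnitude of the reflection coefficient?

|Γ| = (S − 1)/(S + 1) = (2.83 − 1)/(2.83 + 1) = 1.83/3.83

|Γ| ≈ 0.478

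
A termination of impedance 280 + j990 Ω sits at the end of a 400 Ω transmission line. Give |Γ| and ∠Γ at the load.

Γ = (Z_L − Z_0)/(Z_L + Z_0) = (-120 + j990)/(680 + j990)
|Γ| = 997/1200 = 0.83

Γ ≈ 0.83 ∠ 41.4°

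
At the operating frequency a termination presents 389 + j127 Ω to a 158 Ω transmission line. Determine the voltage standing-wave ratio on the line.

Γ = (Z_L − Z_0)/(Z_L + Z_0) = (231 + j127)/(547 + j127)
|Γ| = 264/562 = 0.469
VSWR = (1 + |Γ|)/(1 − |Γ|) = 1.47/0.531

VSWR ≈ 2.77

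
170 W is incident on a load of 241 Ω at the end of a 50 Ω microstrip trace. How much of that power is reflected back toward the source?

P_reflected ≈ 73.2 W

Γ = (241 − 50)/(241 + 50) = 0.656
|Γ|² = 0.431
P_refl = |Γ|²·P_inc = 73.2 W, P_del = (1 − |Γ|²)·P_inc = 96.8 W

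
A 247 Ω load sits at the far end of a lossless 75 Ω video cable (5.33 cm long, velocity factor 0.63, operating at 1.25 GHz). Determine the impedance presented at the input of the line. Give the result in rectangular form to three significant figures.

λ = v/f = 0.63·c / 1.25 GHz = 0.151 m
βl = 2π·l/λ = 2π × 0.353 = 127°
tan(βl) = tan(127°) = -1.33
Z_in = Z_0·(Z_L + jZ_0·tanβl)/(Z_0 + jZ_L·tanβl)
     = 75·(247 − j99.9)/(75 − j329)

Z_in ≈ 33.9 + j48.6 Ω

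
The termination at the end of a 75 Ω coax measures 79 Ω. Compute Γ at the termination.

Γ = (Z_L − Z_0)/(Z_L + Z_0) = (79 − 75)/(79 + 75) = 4/154

Γ = 0.026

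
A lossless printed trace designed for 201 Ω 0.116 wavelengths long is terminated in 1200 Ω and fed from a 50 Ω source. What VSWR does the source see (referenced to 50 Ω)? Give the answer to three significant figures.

VSWR ≈ 14.3

βl = 2π × 0.116 = 41.8°
tan(βl) = 0.893
Z_in = Z_0·(Z_L + jZ_0·tanβl)/(Z_0 + jZ_L·tanβl) = 73.3 − j211 Ω
Γ_s = (Z_in − Z_s)/(Z_in + Z_s) = (23.3 − j211)/(123 − j211), |Γ_s| = 0.869
VSWR = (1 + |Γ_s|)/(1 − |Γ_s|)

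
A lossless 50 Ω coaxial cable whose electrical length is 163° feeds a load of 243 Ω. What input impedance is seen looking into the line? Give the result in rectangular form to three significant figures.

tan(βl) = tan(163°) = -0.306
Z_in = Z_0·(Z_L + jZ_0·tanβl)/(Z_0 + jZ_L·tanβl)
     = 50·(243 − j15.3)/(50 − j74.3)

Z_in ≈ 82.8 + j108 Ω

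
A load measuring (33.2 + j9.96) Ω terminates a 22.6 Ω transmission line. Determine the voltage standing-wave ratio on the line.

VSWR ≈ 1.69

Γ = (Z_L − Z_0)/(Z_L + Z_0) = (10.6 + j9.96)/(55.8 + j9.96)
|Γ| = 14.5/56.7 = 0.257
VSWR = (1 + |Γ|)/(1 − |Γ|) = 1.26/0.743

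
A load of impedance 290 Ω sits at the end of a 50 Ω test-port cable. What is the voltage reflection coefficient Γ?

Γ = 0.706

Γ = (Z_L − Z_0)/(Z_L + Z_0) = (290 − 50)/(290 + 50) = 240/340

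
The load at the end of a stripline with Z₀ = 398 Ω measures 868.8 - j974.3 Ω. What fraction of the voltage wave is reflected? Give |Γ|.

Γ = (Z_L − Z_0)/(Z_L + Z_0) = (470.8 − j974.3)/(1267 − j974.3)
|Γ| = 1080/1600

|Γ| ≈ 0.677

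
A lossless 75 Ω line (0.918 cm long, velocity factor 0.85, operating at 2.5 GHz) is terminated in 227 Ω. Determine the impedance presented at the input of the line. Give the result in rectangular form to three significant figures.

Z_in ≈ 67.9 − j82.8 Ω

λ = v/f = 0.85·c / 2.5 GHz = 0.102 m
βl = 2π·l/λ = 2π × 0.09 = 32.4°
tan(βl) = tan(32.4°) = 0.635
Z_in = Z_0·(Z_L + jZ_0·tanβl)/(Z_0 + jZ_L·tanβl)
     = 75·(227 + j47.6)/(75 + j144)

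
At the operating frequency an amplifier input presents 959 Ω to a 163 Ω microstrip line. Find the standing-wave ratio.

Γ = (959 − 163)/(959 + 163) = 0.709
VSWR = (1 + 0.709)/(1 − 0.709)

VSWR ≈ 5.88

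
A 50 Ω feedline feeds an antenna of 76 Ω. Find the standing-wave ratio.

Γ = (76 − 50)/(76 + 50) = 0.206
VSWR = (1 + 0.206)/(1 − 0.206)

VSWR ≈ 1.52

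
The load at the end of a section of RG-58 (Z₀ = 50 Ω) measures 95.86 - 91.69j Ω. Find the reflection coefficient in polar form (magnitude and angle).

Γ ≈ 0.595 ∠ -31.3°

Γ = (Z_L − Z_0)/(Z_L + Z_0) = (45.86 − j91.69)/(145.9 − j91.69)
|Γ| = 103/172 = 0.595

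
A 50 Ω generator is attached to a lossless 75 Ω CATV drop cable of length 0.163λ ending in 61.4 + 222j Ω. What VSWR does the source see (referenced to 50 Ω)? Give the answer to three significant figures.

βl = 2π × 0.163 = 58.7°
tan(βl) = 1.64
Z_in = Z_0·(Z_L + jZ_0·tanβl)/(Z_0 + jZ_L·tanβl) = 13.6 − j84.6 Ω
Γ_s = (Z_in − Z_s)/(Z_in + Z_s) = (-36.4 − j84.6)/(63.6 − j84.6), |Γ_s| = 0.87
VSWR = (1 + |Γ_s|)/(1 − |Γ_s|)

VSWR ≈ 14.4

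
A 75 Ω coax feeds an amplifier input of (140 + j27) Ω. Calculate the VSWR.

VSWR ≈ 1.96

Γ = (Z_L − Z_0)/(Z_L + Z_0) = (65 + j27)/(215 + j27)
|Γ| = 70.4/217 = 0.325
VSWR = (1 + |Γ|)/(1 − |Γ|) = 1.32/0.675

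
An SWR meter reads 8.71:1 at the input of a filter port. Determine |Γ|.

|Γ| ≈ 0.794

|Γ| = (S − 1)/(S + 1) = (8.71 − 1)/(8.71 + 1) = 7.71/9.71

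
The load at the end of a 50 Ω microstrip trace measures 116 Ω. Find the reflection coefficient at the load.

Γ = (Z_L − Z_0)/(Z_L + Z_0) = (116 − 50)/(116 + 50) = 66/166

Γ = 0.398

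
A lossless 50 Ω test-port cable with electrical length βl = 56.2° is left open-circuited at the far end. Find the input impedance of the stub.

Z_in ≈ −j33.5 Ω

tan(βl) = 1.49
For an open-circuited stub, Z_in = −jZ_0·cot(βl) = −jZ_0/tan(βl)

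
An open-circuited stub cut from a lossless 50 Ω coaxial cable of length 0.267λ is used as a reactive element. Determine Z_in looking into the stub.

βl = 2π × 0.267 = 96.1°
tan(βl) = -9.33
For an open-circuited stub, Z_in = −jZ_0·cot(βl) = −jZ_0/tan(βl)

Z_in ≈ +j5.36 Ω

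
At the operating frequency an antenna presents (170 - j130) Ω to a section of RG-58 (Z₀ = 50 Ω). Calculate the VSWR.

VSWR ≈ 5.5

Γ = (Z_L − Z_0)/(Z_L + Z_0) = (120 − j130)/(220 − j130)
|Γ| = 177/256 = 0.692
VSWR = (1 + |Γ|)/(1 − |Γ|) = 1.69/0.308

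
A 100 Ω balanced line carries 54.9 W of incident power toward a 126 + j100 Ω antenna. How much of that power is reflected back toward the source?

P_reflected ≈ 9.6 W

|Γ| = |(26 + j100)/(226 + j100)| = 0.418
|Γ|² = 0.175
P_refl = |Γ|²·P_inc = 9.6 W, P_del = (1 − |Γ|²)·P_inc = 45.3 W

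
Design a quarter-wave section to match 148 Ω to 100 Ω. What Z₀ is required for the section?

Z_qwt ≈ 122 Ω

Z_qwt = √(Z_0·R_L) = √(100 × 148) = √14800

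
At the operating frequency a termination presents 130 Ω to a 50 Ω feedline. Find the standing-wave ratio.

For a purely resistive load, VSWR = R_L/Z_0 or Z_0/R_L (whichever > 1) = 130/50

VSWR ≈ 2.6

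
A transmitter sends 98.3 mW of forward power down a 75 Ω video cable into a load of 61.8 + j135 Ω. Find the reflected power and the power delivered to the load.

|Γ| = |(-13.2 + j135)/(136.8 + j135)| = 0.706
|Γ|² = 0.498
P_refl = |Γ|²·P_inc = 49 mW, P_del = (1 − |Γ|²)·P_inc = 49.3 mW

P_reflected ≈ 49 mW; P_delivered ≈ 49.3 mW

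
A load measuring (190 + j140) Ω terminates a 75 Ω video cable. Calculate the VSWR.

Γ = (Z_L − Z_0)/(Z_L + Z_0) = (115 + j140)/(265 + j140)
|Γ| = 181/300 = 0.605
VSWR = (1 + |Γ|)/(1 − |Γ|) = 1.6/0.395

VSWR ≈ 4.06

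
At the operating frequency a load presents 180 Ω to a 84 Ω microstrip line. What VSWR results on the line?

For a purely resistive load, VSWR = R_L/Z_0 or Z_0/R_L (whichever > 1) = 180/84

VSWR ≈ 2.14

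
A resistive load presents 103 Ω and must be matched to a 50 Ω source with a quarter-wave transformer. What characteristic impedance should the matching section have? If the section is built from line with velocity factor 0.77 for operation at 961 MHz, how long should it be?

Z_qwt ≈ 71.8 Ω; length ≈ 6.01 cm

Z_qwt = √(Z_0·R_L) = √(50 × 103) = √5150
λ = 0.77·c/f = 0.24 m, so l = λ/4 = 0.0601 m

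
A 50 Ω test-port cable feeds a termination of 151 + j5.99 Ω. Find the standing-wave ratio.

VSWR ≈ 3.03

Γ = (Z_L − Z_0)/(Z_L + Z_0) = (101 + j5.99)/(201 + j5.99)
|Γ| = 101/201 = 0.503
VSWR = (1 + |Γ|)/(1 − |Γ|) = 1.5/0.497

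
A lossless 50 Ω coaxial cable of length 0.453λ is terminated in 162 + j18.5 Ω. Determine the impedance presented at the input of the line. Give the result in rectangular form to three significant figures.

βl = 2π × 0.453 = 163°
tan(βl) = tan(163°) = -0.304
Z_in = Z_0·(Z_L + jZ_0·tanβl)/(Z_0 + jZ_L·tanβl)
     = 50·(162 + j3.29)/(55.6 − j49.3)

Z_in ≈ 80.1 + j73.9 Ω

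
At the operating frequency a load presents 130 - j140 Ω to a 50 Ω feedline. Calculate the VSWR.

Γ = (Z_L − Z_0)/(Z_L + Z_0) = (80 − j140)/(180 − j140)
|Γ| = 161/228 = 0.707
VSWR = (1 + |Γ|)/(1 − |Γ|) = 1.71/0.293

VSWR ≈ 5.83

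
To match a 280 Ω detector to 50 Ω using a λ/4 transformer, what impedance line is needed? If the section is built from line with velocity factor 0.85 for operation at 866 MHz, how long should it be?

Z_qwt ≈ 118 Ω; length ≈ 7.36 cm

Z_qwt = √(Z_0·R_L) = √(50 × 280) = √14000
λ = 0.85·c/f = 0.294 m, so l = λ/4 = 0.0736 m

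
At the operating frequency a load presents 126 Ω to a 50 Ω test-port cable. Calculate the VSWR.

Γ = (126 − 50)/(126 + 50) = 0.432
VSWR = (1 + 0.432)/(1 − 0.432)

VSWR ≈ 2.52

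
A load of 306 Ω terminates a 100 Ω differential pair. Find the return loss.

Γ = (306 − 100)/(306 + 100) = 0.507
RL = −20·log₁₀|Γ| = −20·log₁₀(0.507)

RL ≈ 5.89 dB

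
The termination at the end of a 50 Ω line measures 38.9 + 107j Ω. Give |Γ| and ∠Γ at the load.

Γ = (Z_L − Z_0)/(Z_L + Z_0) = (-11.1 + j107)/(88.9 + j107)
|Γ| = 108/139 = 0.773

Γ ≈ 0.773 ∠ 45.6°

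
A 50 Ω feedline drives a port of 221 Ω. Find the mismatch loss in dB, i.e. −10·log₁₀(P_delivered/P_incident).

Γ = (221 − 50)/(221 + 50) = 0.631
|Γ|² = 0.398, so P_del/P_inc = 1 − |Γ|² = 0.602
ML = −10·log₁₀(1 − |Γ|²)

mismatch loss ≈ 2.21 dB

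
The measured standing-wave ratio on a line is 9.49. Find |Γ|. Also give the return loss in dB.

|Γ| ≈ 0.809; return loss ≈ 1.84 dB

|Γ| = (S − 1)/(S + 1) = (9.49 − 1)/(9.49 + 1) = 8.49/10.5
RL = −20·log₁₀|Γ| = −20·log₁₀(0.809)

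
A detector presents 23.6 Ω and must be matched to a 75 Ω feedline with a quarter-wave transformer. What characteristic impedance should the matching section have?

Z_qwt ≈ 42.1 Ω

Z_qwt = √(Z_0·R_L) = √(75 × 23.6) = √1770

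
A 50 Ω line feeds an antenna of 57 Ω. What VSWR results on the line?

VSWR ≈ 1.14

Γ = (57 − 50)/(57 + 50) = 0.0654
VSWR = (1 + 0.0654)/(1 − 0.0654)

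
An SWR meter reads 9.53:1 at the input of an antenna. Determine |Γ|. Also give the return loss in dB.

|Γ| = (S − 1)/(S + 1) = (9.53 − 1)/(9.53 + 1) = 8.53/10.5
RL = −20·log₁₀|Γ| = −20·log₁₀(0.81)

|Γ| ≈ 0.81; return loss ≈ 1.83 dB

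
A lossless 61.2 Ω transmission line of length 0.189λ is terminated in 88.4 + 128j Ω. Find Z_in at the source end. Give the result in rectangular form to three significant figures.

Z_in ≈ 20.8 − j49 Ω

βl = 2π × 0.189 = 68°
tan(βl) = tan(68°) = 2.48
Z_in = Z_0·(Z_L + jZ_0·tanβl)/(Z_0 + jZ_L·tanβl)
     = 61.2·(88.4 + j280)/(-256 + j219)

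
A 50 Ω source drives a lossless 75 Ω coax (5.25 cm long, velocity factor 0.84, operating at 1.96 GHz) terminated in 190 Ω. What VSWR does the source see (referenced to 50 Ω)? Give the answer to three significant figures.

λ = v/f = 0.84·c / 1.96 GHz = 0.129 m
βl = 2π·l/λ = 2π × 0.408 = 147°
tan(βl) = -0.649
Z_in = Z_0·(Z_L + jZ_0·tanβl)/(Z_0 + jZ_L·tanβl) = 72.9 + j71.2 Ω
Γ_s = (Z_in − Z_s)/(Z_in + Z_s) = (22.9 + j71.2)/(123 + j71.2), |Γ_s| = 0.527
VSWR = (1 + |Γ_s|)/(1 − |Γ_s|)

VSWR ≈ 3.22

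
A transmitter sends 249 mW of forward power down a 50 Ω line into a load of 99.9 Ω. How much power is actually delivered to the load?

P_delivered ≈ 221 mW

Γ = (99.9 − 50)/(99.9 + 50) = 0.333
|Γ|² = 0.111
P_refl = |Γ|²·P_inc = 27.6 mW, P_del = (1 − |Γ|²)·P_inc = 221 mW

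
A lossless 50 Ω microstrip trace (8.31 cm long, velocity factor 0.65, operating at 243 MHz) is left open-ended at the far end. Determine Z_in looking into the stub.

λ = v/f = 0.65·c / 243 MHz = 0.802 m
βl = 2π·l/λ = 2π × 0.104 = 37.3°
tan(βl) = 0.761
For an open-ended stub, Z_in = −jZ_0·cot(βl) = −jZ_0/tan(βl)

Z_in ≈ −j65.7 Ω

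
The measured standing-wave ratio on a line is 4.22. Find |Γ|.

|Γ| = (S − 1)/(S + 1) = (4.22 − 1)/(4.22 + 1) = 3.22/5.22

|Γ| ≈ 0.617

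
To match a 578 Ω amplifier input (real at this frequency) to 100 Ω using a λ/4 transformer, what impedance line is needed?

Z_qwt = √(Z_0·R_L) = √(100 × 578) = √57800

Z_qwt ≈ 240 Ω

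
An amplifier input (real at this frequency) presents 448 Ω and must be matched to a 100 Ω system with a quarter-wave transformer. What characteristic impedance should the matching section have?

Z_qwt ≈ 212 Ω

Z_qwt = √(Z_0·R_L) = √(100 × 448) = √44800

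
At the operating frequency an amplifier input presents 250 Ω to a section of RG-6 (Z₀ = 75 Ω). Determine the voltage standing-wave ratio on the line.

VSWR ≈ 3.33

For a purely resistive load, VSWR = R_L/Z_0 or Z_0/R_L (whichever > 1) = 250/75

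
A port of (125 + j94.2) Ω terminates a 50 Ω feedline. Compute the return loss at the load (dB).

Γ = (75 + j94.2)/(175 + j94.2), |Γ| = 0.606
RL = −20·log₁₀|Γ| = −20·log₁₀(0.606)

RL ≈ 4.35 dB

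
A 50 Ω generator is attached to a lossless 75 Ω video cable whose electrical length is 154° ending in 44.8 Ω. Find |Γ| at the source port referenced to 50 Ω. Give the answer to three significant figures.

|Γ| ≈ 0.21

tan(βl) = -0.488
Z_in = Z_0·(Z_L + jZ_0·tanβl)/(Z_0 + jZ_L·tanβl) = 51.1 − j21.7 Ω
Γ_s = (Z_in − Z_s)/(Z_in + Z_s) = (1.12 − j21.7)/(101 − j21.7), |Γ_s| = 0.21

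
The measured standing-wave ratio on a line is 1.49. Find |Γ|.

|Γ| = (S − 1)/(S + 1) = (1.49 − 1)/(1.49 + 1) = 0.49/2.49

|Γ| ≈ 0.197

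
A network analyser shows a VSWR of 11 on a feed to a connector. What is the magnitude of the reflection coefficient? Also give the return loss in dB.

|Γ| ≈ 0.833; return loss ≈ 1.58 dB

|Γ| = (S − 1)/(S + 1) = (11 − 1)/(11 + 1) = 10/12
RL = −20·log₁₀|Γ| = −20·log₁₀(0.833)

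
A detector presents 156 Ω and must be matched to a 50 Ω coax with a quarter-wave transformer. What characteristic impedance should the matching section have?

Z_qwt = √(Z_0·R_L) = √(50 × 156) = √7800

Z_qwt ≈ 88.3 Ω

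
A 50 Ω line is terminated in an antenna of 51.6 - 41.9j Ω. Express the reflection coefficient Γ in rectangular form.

Γ = (Z_L − Z_0)/(Z_L + Z_0) = (1.6 − j41.9)/(101.6 − j41.9)

Γ ≈ 0.159 − j0.347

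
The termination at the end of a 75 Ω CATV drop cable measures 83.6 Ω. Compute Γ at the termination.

Γ = 0.0542

Γ = (Z_L − Z_0)/(Z_L + Z_0) = (83.6 − 75)/(83.6 + 75) = 8.6/158.6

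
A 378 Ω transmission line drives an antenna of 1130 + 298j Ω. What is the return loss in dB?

Γ = (752 + j298)/(1508 + j298), |Γ| = 0.526
RL = −20·log₁₀|Γ| = −20·log₁₀(0.526)

RL ≈ 5.58 dB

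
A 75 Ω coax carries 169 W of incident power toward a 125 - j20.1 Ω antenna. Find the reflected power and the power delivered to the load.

P_reflected ≈ 12.1 W; P_delivered ≈ 157 W

|Γ| = |(50 − j20.1)/(200 − j20.1)| = 0.268
|Γ|² = 0.0719
P_refl = |Γ|²·P_inc = 12.1 W, P_del = (1 − |Γ|²)·P_inc = 157 W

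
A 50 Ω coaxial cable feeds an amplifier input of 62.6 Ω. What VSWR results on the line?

For a purely resistive load, VSWR = R_L/Z_0 or Z_0/R_L (whichever > 1) = 62.6/50

VSWR ≈ 1.25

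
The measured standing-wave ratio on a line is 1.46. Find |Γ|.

|Γ| ≈ 0.187

|Γ| = (S − 1)/(S + 1) = (1.46 − 1)/(1.46 + 1) = 0.46/2.46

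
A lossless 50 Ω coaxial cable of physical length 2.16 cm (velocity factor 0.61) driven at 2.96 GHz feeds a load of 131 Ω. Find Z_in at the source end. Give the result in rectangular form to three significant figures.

Z_in ≈ 27 + j28.6 Ω

λ = v/f = 0.61·c / 2.96 GHz = 0.0618 m
βl = 2π·l/λ = 2π × 0.349 = 126°
tan(βl) = tan(126°) = -1.39
Z_in = Z_0·(Z_L + jZ_0·tanβl)/(Z_0 + jZ_L·tanβl)
     = 50·(131 − j69.4)/(50 − j182)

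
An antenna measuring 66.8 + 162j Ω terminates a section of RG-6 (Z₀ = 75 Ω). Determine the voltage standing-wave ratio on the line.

Γ = (Z_L − Z_0)/(Z_L + Z_0) = (-8.2 + j162)/(141.8 + j162)
|Γ| = 162/215 = 0.753
VSWR = (1 + |Γ|)/(1 − |Γ|) = 1.75/0.247

VSWR ≈ 7.11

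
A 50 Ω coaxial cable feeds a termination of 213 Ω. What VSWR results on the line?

VSWR ≈ 4.26

For a purely resistive load, VSWR = R_L/Z_0 or Z_0/R_L (whichever > 1) = 213/50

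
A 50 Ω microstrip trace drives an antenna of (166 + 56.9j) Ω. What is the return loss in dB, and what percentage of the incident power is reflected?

Γ = (116 + j56.9)/(216 + j56.9), |Γ| = 0.578
RL = −20·log₁₀(0.578) = 4.75 dB
P_refl/P_inc = |Γ|² = 0.335

RL ≈ 4.75 dB; 33.5% of incident power reflected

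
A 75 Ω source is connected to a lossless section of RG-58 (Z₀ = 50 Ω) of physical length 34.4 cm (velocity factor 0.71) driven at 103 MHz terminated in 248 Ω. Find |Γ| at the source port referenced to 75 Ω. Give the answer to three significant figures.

λ = v/f = 0.71·c / 103 MHz = 2.07 m
βl = 2π·l/λ = 2π × 0.166 = 59.9°
tan(βl) = 1.72
Z_in = Z_0·(Z_L + jZ_0·tanβl)/(Z_0 + jZ_L·tanβl) = 13.3 − j27.4 Ω
Γ_s = (Z_in − Z_s)/(Z_in + Z_s) = (-61.7 − j27.4)/(88.3 − j27.4), |Γ_s| = 0.73

|Γ| ≈ 0.73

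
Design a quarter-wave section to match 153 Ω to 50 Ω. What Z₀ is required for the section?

Z_qwt ≈ 87.5 Ω

Z_qwt = √(Z_0·R_L) = √(50 × 153) = √7650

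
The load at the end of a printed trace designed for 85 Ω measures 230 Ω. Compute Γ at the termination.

Γ = (Z_L − Z_0)/(Z_L + Z_0) = (230 − 85)/(230 + 85) = 145/315

Γ = 0.46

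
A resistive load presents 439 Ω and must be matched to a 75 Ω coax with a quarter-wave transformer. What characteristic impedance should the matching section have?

Z_qwt = √(Z_0·R_L) = √(75 × 439) = √32920

Z_qwt ≈ 181 Ω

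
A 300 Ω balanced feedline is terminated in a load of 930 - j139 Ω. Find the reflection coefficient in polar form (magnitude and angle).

Γ = (Z_L − Z_0)/(Z_L + Z_0) = (630 − j139)/(1230 − j139)
|Γ| = 645/1240 = 0.521

Γ ≈ 0.521 ∠ -5.99°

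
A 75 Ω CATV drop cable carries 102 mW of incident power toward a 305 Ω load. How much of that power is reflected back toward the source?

P_reflected ≈ 37.4 mW

Γ = (305 − 75)/(305 + 75) = 0.605
|Γ|² = 0.366
P_refl = |Γ|²·P_inc = 37.4 mW, P_del = (1 − |Γ|²)·P_inc = 64.6 mW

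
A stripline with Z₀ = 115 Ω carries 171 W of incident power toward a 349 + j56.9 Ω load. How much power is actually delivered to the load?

|Γ| = |(234 + j56.9)/(464 + j56.9)| = 0.515
|Γ|² = 0.265
P_refl = |Γ|²·P_inc = 45.4 W, P_del = (1 − |Γ|²)·P_inc = 126 W

P_delivered ≈ 126 W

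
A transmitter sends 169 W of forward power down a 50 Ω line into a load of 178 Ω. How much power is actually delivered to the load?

Γ = (178 − 50)/(178 + 50) = 0.561
|Γ|² = 0.315
P_refl = |Γ|²·P_inc = 53.3 W, P_del = (1 − |Γ|²)·P_inc = 116 W

P_delivered ≈ 116 W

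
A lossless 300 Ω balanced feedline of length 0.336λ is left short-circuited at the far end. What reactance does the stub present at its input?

X_in ≈ -500 Ω (capacitive)

βl = 2π × 0.336 = 121°
tan(βl) = -1.67
For a short-circuited stub, Z_in = jZ_0·tan(βl)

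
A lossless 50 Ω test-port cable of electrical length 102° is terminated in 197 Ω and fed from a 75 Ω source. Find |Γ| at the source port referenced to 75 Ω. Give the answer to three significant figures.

|Γ| ≈ 0.705

tan(βl) = -4.7
Z_in = Z_0·(Z_L + jZ_0·tanβl)/(Z_0 + jZ_L·tanβl) = 13.2 + j9.91 Ω
Γ_s = (Z_in − Z_s)/(Z_in + Z_s) = (-61.8 + j9.91)/(88.2 + j9.91), |Γ_s| = 0.705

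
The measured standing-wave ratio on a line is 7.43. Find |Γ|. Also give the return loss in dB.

|Γ| ≈ 0.763; return loss ≈ 2.35 dB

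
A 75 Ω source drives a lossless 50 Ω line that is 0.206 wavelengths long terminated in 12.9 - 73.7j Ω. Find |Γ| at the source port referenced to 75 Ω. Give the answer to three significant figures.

βl = 2π × 0.206 = 74.2°
tan(βl) = 3.52
Z_in = Z_0·(Z_L + jZ_0·tanβl)/(Z_0 + jZ_L·tanβl) = 4.42 + j15.9 Ω
Γ_s = (Z_in − Z_s)/(Z_in + Z_s) = (-70.6 + j15.9)/(79.4 + j15.9), |Γ_s| = 0.893

|Γ| ≈ 0.893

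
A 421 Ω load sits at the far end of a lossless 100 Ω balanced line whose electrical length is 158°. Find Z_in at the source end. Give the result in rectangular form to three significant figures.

Z_in ≈ 126 + j174 Ω

tan(βl) = tan(158°) = -0.404
Z_in = Z_0·(Z_L + jZ_0·tanβl)/(Z_0 + jZ_L·tanβl)
     = 100·(421 − j40.4)/(100 − j170)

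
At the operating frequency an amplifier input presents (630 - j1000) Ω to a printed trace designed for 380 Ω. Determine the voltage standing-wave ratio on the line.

Γ = (Z_L − Z_0)/(Z_L + Z_0) = (250 − j1000)/(1010 − j1000)
|Γ| = 1030/1420 = 0.725
VSWR = (1 + |Γ|)/(1 − |Γ|) = 1.73/0.275

VSWR ≈ 6.28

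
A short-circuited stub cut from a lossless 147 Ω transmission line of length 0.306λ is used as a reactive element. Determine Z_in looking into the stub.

Z_in ≈ −j400 Ω

βl = 2π × 0.306 = 110°
tan(βl) = -2.72
For a short-circuited stub, Z_in = jZ_0·tan(βl)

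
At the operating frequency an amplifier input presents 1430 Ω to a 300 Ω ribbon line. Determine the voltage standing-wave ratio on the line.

VSWR ≈ 4.77

For a purely resistive load, VSWR = R_L/Z_0 or Z_0/R_L (whichever > 1) = 1430/300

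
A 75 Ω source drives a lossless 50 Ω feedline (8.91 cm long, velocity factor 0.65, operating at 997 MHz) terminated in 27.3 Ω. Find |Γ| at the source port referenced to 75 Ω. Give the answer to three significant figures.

λ = v/f = 0.65·c / 997 MHz = 0.196 m
βl = 2π·l/λ = 2π × 0.456 = 164°
tan(βl) = -0.287
Z_in = Z_0·(Z_L + jZ_0·tanβl)/(Z_0 + jZ_L·tanβl) = 28.8 − j9.82 Ω
Γ_s = (Z_in − Z_s)/(Z_in + Z_s) = (-46.2 − j9.82)/(104 − j9.82), |Γ_s| = 0.452

|Γ| ≈ 0.452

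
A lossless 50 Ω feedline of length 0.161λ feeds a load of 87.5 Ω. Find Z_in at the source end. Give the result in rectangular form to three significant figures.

Z_in ≈ 35.3 − j18.7 Ω

βl = 2π × 0.161 = 58°
tan(βl) = tan(58°) = 1.6
Z_in = Z_0·(Z_L + jZ_0·tanβl)/(Z_0 + jZ_L·tanβl)
     = 50·(87.5 + j79.9)/(50 + j140)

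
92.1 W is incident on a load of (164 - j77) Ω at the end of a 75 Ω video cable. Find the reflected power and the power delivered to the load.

P_reflected ≈ 20.2 W; P_delivered ≈ 71.9 W

|Γ| = |(89 − j77)/(239 − j77)| = 0.469
|Γ|² = 0.22
P_refl = |Γ|²·P_inc = 20.2 W, P_del = (1 − |Γ|²)·P_inc = 71.9 W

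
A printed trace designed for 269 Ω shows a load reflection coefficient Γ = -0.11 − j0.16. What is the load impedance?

Z_L ≈ 206 − j68.4 Ω

Z_L = Z_0·(1 + Γ)/(1 − Γ) = 269·(0.89 − j0.16)/(1.11 + j0.16)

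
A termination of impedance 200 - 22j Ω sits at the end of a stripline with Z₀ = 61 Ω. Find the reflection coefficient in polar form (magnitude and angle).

Γ ≈ 0.537 ∠ -4.18°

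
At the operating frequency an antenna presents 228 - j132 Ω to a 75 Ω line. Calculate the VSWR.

Γ = (Z_L − Z_0)/(Z_L + Z_0) = (153 − j132)/(303 − j132)
|Γ| = 202/331 = 0.611
VSWR = (1 + |Γ|)/(1 − |Γ|) = 1.61/0.389

VSWR ≈ 4.15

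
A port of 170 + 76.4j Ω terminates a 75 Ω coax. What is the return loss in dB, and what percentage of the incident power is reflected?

Γ = (95 + j76.4)/(245 + j76.4), |Γ| = 0.475
RL = −20·log₁₀(0.475) = 6.47 dB
P_refl/P_inc = |Γ|² = 0.226

RL ≈ 6.47 dB; 22.6% of incident power reflected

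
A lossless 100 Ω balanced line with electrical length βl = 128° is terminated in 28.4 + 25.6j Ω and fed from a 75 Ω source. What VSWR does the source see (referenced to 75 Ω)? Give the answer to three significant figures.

tan(βl) = -1.28
Z_in = Z_0·(Z_L + jZ_0·tanβl)/(Z_0 + jZ_L·tanβl) = 39.5 − j66.3 Ω
Γ_s = (Z_in − Z_s)/(Z_in + Z_s) = (-35.5 − j66.3)/(115 − j66.3), |Γ_s| = 0.568
VSWR = (1 + |Γ_s|)/(1 − |Γ_s|)

VSWR ≈ 3.63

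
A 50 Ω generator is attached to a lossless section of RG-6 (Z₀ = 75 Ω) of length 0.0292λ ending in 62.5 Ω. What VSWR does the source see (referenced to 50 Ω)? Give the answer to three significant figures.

VSWR ≈ 1.28

βl = 2π × 0.0292 = 10.5°
tan(βl) = 0.186
Z_in = Z_0·(Z_L + jZ_0·tanβl)/(Z_0 + jZ_L·tanβl) = 63.1 + j4.15 Ω
Γ_s = (Z_in − Z_s)/(Z_in + Z_s) = (13.1 + j4.15)/(113 + j4.15), |Γ_s| = 0.122
VSWR = (1 + |Γ_s|)/(1 − |Γ_s|)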